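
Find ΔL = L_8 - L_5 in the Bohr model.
3.1637e-34 J·s (or 3ℏ)

In the Bohr model, L_n = nℏ where ℏ = 1.054572e-34 J·s.

L_8 = 8ℏ = 8.436576e-34 J·s
L_5 = 5ℏ = 5.272860e-34 J·s

ΔL = L_8 - L_5 = (8 - 5)ℏ = 3ℏ
ΔL = 3 × 1.054572e-34 J·s = 3.1637e-34 J·s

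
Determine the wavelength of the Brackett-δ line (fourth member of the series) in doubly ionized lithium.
216.00 nm

The lines of a series are numbered from the longest wavelength (smallest ΔE) outward; the fourth line is the transition from n = n_f + 4 to n_f.
The Brackett series has all transitions ending at n_f = 4.

For Li²⁺ (Z = 3), the fourth line (δ-line) is the jump from n = 8 to n = 4:
E_8 = -13.6057 × 3² / 8² = -1.913302 eV
E_4 = -13.6057 × 3² / 4² = -7.653206 eV
ΔE = E_8 - E_4 = 5.739904 eV

λ = hc/E = 1239.84 eV·nm / 5.739904 eV
λ = 216.00 nm

This is the δ-line of the Brackett series in Li²⁺.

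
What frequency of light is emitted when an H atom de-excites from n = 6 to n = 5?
4.02e+13 Hz

First, find the transition energy:
E_6 = -13.6057 / 6² = -0.377936 eV
E_5 = -13.6057 / 5² = -0.544228 eV
|ΔE| = |E_5 - E_6| = 0.166292 eV

Convert to Joules: E = 0.166292 eV × (1.602177 × 10⁻¹⁹ J/eV) = 2.6643e-20 J

Using E = hf:
f = E/h = 2.6643e-20 J / (6.62607 × 10⁻³⁴ J·s)
f = 4.02e+13 Hz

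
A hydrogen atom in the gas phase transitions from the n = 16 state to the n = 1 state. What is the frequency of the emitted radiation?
3.27699e+15 Hz

First, find the transition energy:
E_16 = -13.6057 / 16² = -0.05314727 eV
E_1 = -13.6057 / 1² = -13.60570000 eV
|ΔE| = |E_1 - E_16| = 13.55255273 eV

Convert to Joules: E = 13.55255273 eV × (1.602177 × 10⁻¹⁹ J/eV) = 2.1713588e-18 J

Using E = hf:
f = E/h = 2.1713588e-18 J / (6.62607 × 10⁻³⁴ J·s)
f = 3.27699e+15 Hz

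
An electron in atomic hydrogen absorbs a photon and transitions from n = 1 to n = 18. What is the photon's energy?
13.563707 eV

The energy levels of a hydrogen-like atom are E_n = -13.6057 eV / n².

Energy at n = 1: E_1 = -13.6057 / 1² = -13.605700000 eV
Energy at n = 18: E_18 = -13.6057 / 18² = -0.041992901 eV

The excitation energy is the difference:
ΔE = E_18 - E_1
ΔE = -0.041992901 - (-13.605700000)
ΔE = 13.563707 eV

Since this is positive, energy must be absorbed (photon absorption).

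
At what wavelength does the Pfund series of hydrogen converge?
2278.163 nm

The series limit corresponds to the transition from n = ∞ to n = 5.
This is the highest energy (shortest wavelength) transition in the Pfund series.

E_∞ = 0 eV
E_5 = -13.6057 / 5² = -0.544228000 eV

Energy at series limit:
ΔE = E_∞ - E_5 = 0 - (-0.544228000) = 0.544228000 eV
λ = hc/E = 1239.84 eV·nm / 0.544228000 eV = 2278.163 nm

This energy equals the ionization energy from the n = 5 state of hydrogen.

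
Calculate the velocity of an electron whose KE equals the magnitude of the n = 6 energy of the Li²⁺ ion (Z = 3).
1.09e+06 m/s (or 0.36% of c)

The binding energy at n = 6 for Li²⁺ is:
E_6 = -13.6057 × 3²/6² = -3.40143 eV
|E_6| = 3.40143 eV

Convert to Joules:
KE = 3.40143 eV × (1.602177 × 10⁻¹⁹ J/eV) = 5.4497e-19 J

Using KE = ½mv²:
v = √(2·KE/m_e)
v = √(2 × 5.4497e-19 J / 9.10938 × 10⁻³¹ kg)
v = 1.09e+06 m/s

This is approximately 0.36% the speed of light.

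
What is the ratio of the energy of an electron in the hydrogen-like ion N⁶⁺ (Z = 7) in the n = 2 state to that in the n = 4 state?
4.00

Using E_n = -13.6057 Z² / n² eV with Z = 7:

E_2 = -13.6057 × 7² / 2² = -666.6793 / 4 = -166.66982500 eV
E_4 = -13.6057 × 7² / 4² = -666.6793 / 16 = -41.66745625 eV

The ratio is:
E_2/E_4 = (-166.66982500) / (-41.66745625)
E_2/E_4 = (-666.6793/4) / (-666.6793/16)
E_2/E_4 = 16/4
E_2/E_4 = 4.00
(Note: the Z² factors cancel in the ratio.)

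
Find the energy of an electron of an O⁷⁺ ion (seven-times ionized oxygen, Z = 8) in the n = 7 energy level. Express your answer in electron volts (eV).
-17.771 eV

The energy levels of a hydrogen-like atom are given by:
E_n = -13.6057 Z² / n² eV  (with Z = 8 for O⁷⁺)

For n = 7:
E_7 = -13.6057 × 8² / 7²
E_7 = -13.6057 × 64 / 49
E_7 = -17.771 eV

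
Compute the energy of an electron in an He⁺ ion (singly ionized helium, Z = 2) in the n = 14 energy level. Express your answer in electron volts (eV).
-0.2777 eV

The energy levels of a hydrogen-like atom are given by:
E_n = -13.6057 Z² / n² eV  (with Z = 2 for He⁺)

For n = 14:
E_14 = -13.6057 × 2² / 14²
E_14 = -13.6057 × 4 / 196
E_14 = -0.2777 eV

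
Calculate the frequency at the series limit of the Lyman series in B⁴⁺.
8.22e+16 Hz

The series limit corresponds to the transition from n = ∞ to n = 1.
This is the highest energy (shortest wavelength) transition in the Lyman series.

E_∞ = 0 eV
E_1 = -13.6057 × 5² / 1² = -340.1425000 eV

Energy at series limit:
ΔE = E_∞ - E_1 = 0 - (-340.1425000) = 340.1425000 eV
E = 340.1425000 eV × (1.602177 × 10⁻¹⁹ J/eV) = 5.4497e-17 J
f = E/h = 5.4497e-17 J / (6.62607 × 10⁻³⁴ J·s) = 8.22e+16 Hz

This energy equals the ionization energy from the n = 1 state of B⁴⁺.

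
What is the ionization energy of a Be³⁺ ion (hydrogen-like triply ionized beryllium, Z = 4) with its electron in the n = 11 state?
1.799 eV

The ionization energy is the energy needed to remove the electron completely (n → ∞).

For a hydrogen-like ion with Z = 4, E_n = -13.6057 Z² / n² eV.

At n = 11: E_11 = -13.6057 × 4² / 11² = -1.799101 eV
At n = ∞: E_∞ = 0 eV

Ionization energy = E_∞ - E_11 = 0 - (-1.799101) = 1.799101 eV
Ionization energy ≈ 1.799 eV

This is also called the binding energy of the electron in state n = 11.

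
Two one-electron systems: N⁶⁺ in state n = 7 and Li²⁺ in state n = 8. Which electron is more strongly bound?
N⁶⁺ at n = 7 (E = -13.60570 eV)

Using E_n = -13.6057 Z² / n² eV:

N⁶⁺ (Z = 7) at n = 7:
E = -13.6057 × 7² / 7² = -13.6057 × 49 / 49 = -13.60570000 eV

Li²⁺ (Z = 3) at n = 8:
E = -13.6057 × 3² / 8² = -13.6057 × 9 / 64 = -1.91330156 eV

Since -13.60570000 eV < -1.91330156 eV,
N⁶⁺ at n = 7 is more tightly bound (requires more energy to ionize).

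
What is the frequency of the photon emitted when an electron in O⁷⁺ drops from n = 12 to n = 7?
2.83e+15 Hz

First, find the transition energy:
E_12 = -13.6057 × 8² / 12² = -6.046978 eV
E_7 = -13.6057 × 8² / 7² = -17.770710 eV
|ΔE| = |E_7 - E_12| = 11.723732 eV

Convert to Joules: E = 11.723732 eV × (1.602177 × 10⁻¹⁹ J/eV) = 1.8783e-18 J

Using E = hf:
f = E/h = 1.8783e-18 J / (6.62607 × 10⁻³⁴ J·s)
f = 2.83e+15 Hz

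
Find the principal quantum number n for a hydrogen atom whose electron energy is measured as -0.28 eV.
n = 7

The exact energy levels follow E_n = -13.6057 eV / n².

The measured value (-0.28 eV) is reported to only 2 significant figures, so we must test candidate n values and see which one matches to that precision.

Candidate energies:
  n = 5:  E = -13.6057/5² = -0.54423 eV
  n = 6:  E = -13.6057/6² = -0.37794 eV
  n = 7:  E = -13.6057/7² = -0.27767 eV  ← matches
  n = 8:  E = -13.6057/8² = -0.21259 eV
  n = 9:  E = -13.6057/9² = -0.16797 eV

Checking against the measurement of -0.28 eV (2 sig figs), only n = 7 agrees:
E_7 = -0.27767 eV, which rounds to -0.28 eV ✓

Therefore n = 7.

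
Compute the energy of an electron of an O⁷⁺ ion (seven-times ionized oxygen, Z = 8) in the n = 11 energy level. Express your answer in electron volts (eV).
-7.20 eV

The energy levels of a hydrogen-like atom are given by:
E_n = -13.6057 Z² / n² eV  (with Z = 8 for O⁷⁺)

For n = 11:
E_11 = -13.6057 × 8² / 11²
E_11 = -13.6057 × 64 / 121
E_11 = -7.20 eV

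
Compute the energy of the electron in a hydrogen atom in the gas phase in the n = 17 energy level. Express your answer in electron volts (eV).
-0.047 eV

The energy levels of a hydrogen-like atom are given by:
E_n = -13.6057 eV / n²

For n = 17:
E_17 = -13.6057 eV / 17²
E_17 = -13.6057 eV / 289
E_17 = -0.047 eV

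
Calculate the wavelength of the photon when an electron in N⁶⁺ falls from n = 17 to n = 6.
76.476587 nm

First, find the transition energy using E_n = -13.6057 Z² / n² eV:
E_17 = -13.6057 × 7² / 17² = -2.30684879 eV
E_6 = -13.6057 × 7² / 6² = -18.51886944 eV

Photon energy: |ΔE| = |E_6 - E_17| = 16.21202065 eV

Convert to wavelength using E = hc/λ with hc = 1239.84 eV·nm:
λ = hc/E = 1239.84 eV·nm / 16.21202065 eV
λ = 76.476587 nm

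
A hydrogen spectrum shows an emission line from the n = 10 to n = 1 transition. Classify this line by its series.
Lyman series

The spectral series in hydrogen are named based on the final (lower) energy level:
- Lyman series: n_final = 1 (ultraviolet)
- Balmer series: n_final = 2 (visible/near-UV)
- Paschen series: n_final = 3 (infrared)
- Brackett series: n_final = 4 (infrared)
- Pfund series: n_final = 5 (far infrared)

Since this transition ends at n = 1, it belongs to the Lyman series.

For reference, this 10 → 1 line has photon energy
ΔE = 13.6057 eV × (1/1² - 1/10²) = 13.46964300 eV,
corresponding to wavelength λ = hc/ΔE = 1239.84 eV·nm / 13.46964300 eV = 92.046983 nm in the ultraviolet region.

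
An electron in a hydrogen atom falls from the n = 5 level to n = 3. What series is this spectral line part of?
Paschen series

The spectral series in hydrogen are named based on the final (lower) energy level:
- Lyman series: n_final = 1 (ultraviolet)
- Balmer series: n_final = 2 (visible/near-UV)
- Paschen series: n_final = 3 (infrared)
- Brackett series: n_final = 4 (infrared)
- Pfund series: n_final = 5 (far infrared)

Since this transition ends at n = 3, it belongs to the Paschen series.

For reference, this 5 → 3 line has photon energy
ΔE = 13.6057 eV × (1/3² - 1/5²) = 0.967516444 eV,
corresponding to wavelength λ = hc/ΔE = 1239.84 eV·nm / 0.967516444 eV = 1281.467 nm in the infrared region.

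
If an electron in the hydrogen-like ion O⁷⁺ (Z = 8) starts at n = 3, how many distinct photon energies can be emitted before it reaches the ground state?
3

The electron can occupy levels n = 1, 2, ..., 3 during de-excitation — that is m = 3 - 1 + 1 = 3 distinct levels.

The number of distinct spectral lines equals the number of ways to choose 2 of these m levels (each pair gives one possible emission transition):

Number of lines = m(m-1)/2 = 3×2/2 = 3

These correspond to all possible transitions between the 3 levels:
3 → 2, 3 → 1, 2 → 1

Each transition produces a photon with a unique energy (and thus wavelength). This count does not depend on Z.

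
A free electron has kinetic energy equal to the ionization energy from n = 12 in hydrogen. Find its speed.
1.823e+05 m/s (or 0.0608% of c)

The binding energy at n = 12 for hydrogen is:
E_12 = -13.6057/12² = -0.09448403 eV
|E_12| = 0.09448403 eV

Convert to Joules:
KE = 0.09448403 eV × (1.602177 × 10⁻¹⁹ J/eV) = 1.51380e-20 J

Using KE = ½mv²:
v = √(2·KE/m_e)
v = √(2 × 1.51380e-20 J / 9.10938 × 10⁻³¹ kg)
v = 1.823e+05 m/s

This is approximately 0.0608% the speed of light.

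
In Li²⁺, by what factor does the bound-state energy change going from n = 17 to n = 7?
5.89796

Using E_n = -13.6057 Z² / n² eV with Z = 3:

E_7 = -13.6057 × 3² / 7² = -122.4513 / 49 = -2.49900612245 eV
E_17 = -13.6057 × 3² / 17² = -122.4513 / 289 = -0.42370692042 eV

The ratio is:
E_7/E_17 = (-2.49900612245) / (-0.42370692042)
E_7/E_17 = (-122.4513/49) / (-122.4513/289)
E_7/E_17 = 289/49
E_7/E_17 = 5.89796
(Note: the Z² factors cancel in the ratio.)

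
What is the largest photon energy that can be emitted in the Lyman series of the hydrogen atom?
13.61 eV

The series limit corresponds to the transition from n = ∞ to n = 1.
This is the highest energy (shortest wavelength) transition in the Lyman series.

E_∞ = 0 eV
E_1 = -13.6057 / 1² = -13.61 eV

Energy at series limit:
ΔE = E_∞ - E_1 = 0 - (-13.61) = 13.61 eV

This energy equals the ionization energy from the n = 1 state of hydrogen.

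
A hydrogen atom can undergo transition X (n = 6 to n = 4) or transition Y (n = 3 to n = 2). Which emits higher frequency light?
3 → 2

Calculate the energy for each transition:

Transition 6 → 4:
ΔE₁ = |E_4 - E_6| = |-13.6057/4² - (-13.6057/6²)|
ΔE₁ = |-0.85035625 - (-0.37793611)| = 0.47242 eV

Transition 3 → 2:
ΔE₂ = |E_2 - E_3| = |-13.6057/2² - (-13.6057/3²)|
ΔE₂ = |-3.40142500 - (-1.51174444)| = 1.88968 eV

Since 1.88968 eV > 0.47242 eV, the transition 3 → 2 emits the more energetic photon.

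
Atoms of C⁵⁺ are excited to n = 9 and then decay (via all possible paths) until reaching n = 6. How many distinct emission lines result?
6

The electron can occupy levels n = 6, 7, ..., 9 during de-excitation — that is m = 9 - 6 + 1 = 4 distinct levels.

The number of distinct spectral lines equals the number of ways to choose 2 of these m levels (each pair gives one possible emission transition):

Number of lines = m(m-1)/2 = 4×3/2 = 6

These correspond to all possible transitions between the 4 levels:
9 → 8, 9 → 7, 9 → 6, 8 → 7, 8 → 6, 7 → 6

Each transition produces a photon with a unique energy (and thus wavelength). This count does not depend on Z.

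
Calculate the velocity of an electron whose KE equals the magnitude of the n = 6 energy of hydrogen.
3.64615e+05 m/s (or 0.12162% of c)

The binding energy at n = 6 for hydrogen is:
E_6 = -13.6057/6² = -0.377936111 eV
|E_6| = 0.377936111 eV

Convert to Joules:
KE = 0.377936111 eV × (1.602177 × 10⁻¹⁹ J/eV) = 6.0552054e-20 J

Using KE = ½mv²:
v = √(2·KE/m_e)
v = √(2 × 6.0552054e-20 J / 9.10938 × 10⁻³¹ kg)
v = 3.64615e+05 m/s

This is approximately 0.12162% the speed of light.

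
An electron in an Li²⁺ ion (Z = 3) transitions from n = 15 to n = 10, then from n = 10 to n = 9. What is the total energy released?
0.968 eV

The energy levels of Li²⁺ are E_n = -13.6057 × 3² / n² eV.

First transition (15 → 10):
ΔE₁ = |E_10 - E_15|
ΔE₁ = |-1.224513000 - (-0.544228000)| = 0.680285 eV

Second transition (10 → 9):
ΔE₂ = |E_9 - E_10|
ΔE₂ = |-1.511744444 - (-1.224513000)| = 0.287231 eV

Total energy released:
E_total = ΔE₁ + ΔE₂ = 0.680285 + 0.287231 = 0.968 eV

Note: This equals the direct transition 15 → 9: 0.968 eV ✓
Energy is conserved regardless of the path taken.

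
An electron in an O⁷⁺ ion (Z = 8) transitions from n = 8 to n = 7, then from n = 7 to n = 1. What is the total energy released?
857.15910 eV

The energy levels of O⁷⁺ are E_n = -13.6057 × 8² / n² eV.

First transition (8 → 7):
ΔE₁ = |E_7 - E_8|
ΔE₁ = |-17.77071020408 - (-13.60570000000)| = 4.16501020 eV

Second transition (7 → 1):
ΔE₂ = |E_1 - E_7|
ΔE₂ = |-870.76480000000 - (-17.77071020408)| = 852.99408980 eV

Total energy released:
E_total = ΔE₁ + ΔE₂ = 4.16501020 + 852.99408980 = 857.15910 eV

Note: This equals the direct transition 8 → 1: 857.15910 eV ✓
Energy is conserved regardless of the path taken.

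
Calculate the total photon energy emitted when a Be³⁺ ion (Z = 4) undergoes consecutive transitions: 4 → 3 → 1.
204.085500 eV

The energy levels of Be³⁺ are E_n = -13.6057 × 4² / n² eV.

First transition (4 → 3):
ΔE₁ = |E_3 - E_4|
ΔE₁ = |-24.187911111111 - (-13.605700000000)| = 10.582211111 eV

Second transition (3 → 1):
ΔE₂ = |E_1 - E_3|
ΔE₂ = |-217.691200000000 - (-24.187911111111)| = 193.503288889 eV

Total energy released:
E_total = ΔE₁ + ΔE₂ = 10.582211111 + 193.503288889 = 204.085500 eV

Note: This equals the direct transition 4 → 1: 204.085500 eV ✓
Energy is conserved regardless of the path taken.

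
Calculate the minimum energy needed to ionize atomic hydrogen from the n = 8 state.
0.21 eV

The ionization energy is the energy needed to remove the electron completely (n → ∞).

For hydrogen, E_n = -13.6057 eV / n².

At n = 8: E_8 = -13.6057 / 8² = -0.21259 eV
At n = ∞: E_∞ = 0 eV

Ionization energy = E_∞ - E_8 = 0 - (-0.21259) = 0.21259 eV
Ionization energy ≈ 0.21 eV

This is also called the binding energy of the electron in state n = 8.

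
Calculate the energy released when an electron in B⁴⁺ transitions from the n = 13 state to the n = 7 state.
4.92901 eV

The energy levels are E_n = -13.6057 Z² eV / n².

Energy at n = 13: E_13 = -13.6057 × 5² / 13² = -2.01267751 eV
Energy at n = 7: E_7 = -13.6057 × 5² / 7² = -6.94168367 eV

For emission (electron falling to lower state), the photon energy is:
E_photon = E_13 - E_7 = |-2.01267751 - (-6.94168367)|
E_photon = 4.92901 eV

This energy is carried away by the emitted photon.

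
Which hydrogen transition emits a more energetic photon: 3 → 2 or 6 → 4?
3 → 2

Calculate the energy for each transition:

Transition 3 → 2:
ΔE₁ = |E_2 - E_3| = |-13.6057/2² - (-13.6057/3²)|
ΔE₁ = |-3.4014250000 - (-1.5117444444)| = 1.8896806 eV

Transition 6 → 4:
ΔE₂ = |E_4 - E_6| = |-13.6057/4² - (-13.6057/6²)|
ΔE₂ = |-0.8503562500 - (-0.3779361111)| = 0.4724201 eV

Since 1.8896806 eV > 0.4724201 eV, the transition 3 → 2 emits the more energetic photon.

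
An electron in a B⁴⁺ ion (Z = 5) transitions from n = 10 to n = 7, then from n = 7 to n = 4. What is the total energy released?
17.85748 eV

The energy levels of B⁴⁺ are E_n = -13.6057 × 5² / n² eV.

First transition (10 → 7):
ΔE₁ = |E_7 - E_10|
ΔE₁ = |-6.94168367347 - (-3.40142500000)| = 3.54025867 eV

Second transition (7 → 4):
ΔE₂ = |E_4 - E_7|
ΔE₂ = |-21.25890625000 - (-6.94168367347)| = 14.31722258 eV

Total energy released:
E_total = ΔE₁ + ΔE₂ = 3.54025867 + 14.31722258 = 17.85748 eV

Note: This equals the direct transition 10 → 4: 17.85748 eV ✓
Energy is conserved regardless of the path taken.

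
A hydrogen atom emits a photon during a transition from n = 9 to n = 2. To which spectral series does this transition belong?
Balmer series

The spectral series in hydrogen are named based on the final (lower) energy level:
- Lyman series: n_final = 1 (ultraviolet)
- Balmer series: n_final = 2 (visible/near-UV)
- Paschen series: n_final = 3 (infrared)
- Brackett series: n_final = 4 (infrared)
- Pfund series: n_final = 5 (far infrared)

Since this transition ends at n = 2, it belongs to the Balmer series.

For reference, this 9 → 2 line has photon energy
ΔE = 13.6057 eV × (1/2² - 1/9²) = 3.233453 eV,
corresponding to wavelength λ = hc/ΔE = 1239.84 eV·nm / 3.233453 eV = 383.44 nm in the visible/near-UV region.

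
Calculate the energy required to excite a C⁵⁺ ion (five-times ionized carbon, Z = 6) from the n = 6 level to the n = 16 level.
11.69 eV

The energy levels of a hydrogen-like atom are E_n = -13.6057 Z² eV / n².

Energy at n = 6: E_6 = -13.6057 × 6² / 6² = -13.60570 eV
Energy at n = 16: E_16 = -13.6057 × 6² / 16² = -1.91330 eV

The excitation energy is the difference:
ΔE = E_16 - E_6
ΔE = -1.91330 - (-13.60570)
ΔE = 11.69 eV

Since this is positive, energy must be absorbed (photon absorption).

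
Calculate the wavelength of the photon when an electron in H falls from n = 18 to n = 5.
2468.64 nm

First, find the transition energy using E_n = -13.6057 / n² eV:
E_18 = -13.6057 / 18² = -0.04199290 eV
E_5 = -13.6057 / 5² = -0.54422800 eV

Photon energy: |ΔE| = |E_5 - E_18| = 0.50223510 eV

Convert to wavelength using E = hc/λ with hc = 1239.84 eV·nm:
λ = hc/E = 1239.84 eV·nm / 0.50223510 eV
λ = 2468.64 nm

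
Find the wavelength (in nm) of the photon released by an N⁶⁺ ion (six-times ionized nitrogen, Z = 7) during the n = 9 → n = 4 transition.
37.080 nm

First, find the transition energy using E_n = -13.6057 Z² / n² eV:
E_9 = -13.6057 × 7² / 9² = -8.23061 eV
E_4 = -13.6057 × 7² / 4² = -41.66746 eV

Photon energy: |ΔE| = |E_4 - E_9| = 33.43685 eV

Convert to wavelength using E = hc/λ with hc = 1239.84 eV·nm:
λ = hc/E = 1239.84 eV·nm / 33.43685 eV
λ = 37.080 nm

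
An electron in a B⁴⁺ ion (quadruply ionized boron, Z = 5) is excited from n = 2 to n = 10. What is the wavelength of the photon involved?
15.188 nm

First, find the transition energy using E_n = -13.6057 Z² / n² eV:
E_2 = -13.6057 × 5² / 2² = -85.03563 eV
E_10 = -13.6057 × 5² / 10² = -3.40143 eV

Photon energy: |ΔE| = |E_10 - E_2| = 81.63420 eV

Convert to wavelength using E = hc/λ with hc = 1239.84 eV·nm:
λ = hc/E = 1239.84 eV·nm / 81.63420 eV
λ = 15.188 nm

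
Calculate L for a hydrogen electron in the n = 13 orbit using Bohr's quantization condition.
1.37e-33 J·s (or 13ℏ)

In the Bohr model, angular momentum is quantized:
L = nℏ

where ℏ = h/(2π) = 1.0546e-34 J·s

For n = 13:
L = 13 × 1.0546e-34 J·s
L = 1.37e-33 J·s

This can also be written as L = 13ℏ.
The angular momentum is an integer multiple of the reduced Planck constant.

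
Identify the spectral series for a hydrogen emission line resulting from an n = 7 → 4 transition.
Brackett series

The spectral series in hydrogen are named based on the final (lower) energy level:
- Lyman series: n_final = 1 (ultraviolet)
- Balmer series: n_final = 2 (visible/near-UV)
- Paschen series: n_final = 3 (infrared)
- Brackett series: n_final = 4 (infrared)
- Pfund series: n_final = 5 (far infrared)

Since this transition ends at n = 4, it belongs to the Brackett series.

For reference, this 7 → 4 line has photon energy
ΔE = 13.6057 eV × (1/4² - 1/7²) = 0.57268890 eV,
corresponding to wavelength λ = hc/ΔE = 1239.84 eV·nm / 0.57268890 eV = 2164.95 nm in the infrared region.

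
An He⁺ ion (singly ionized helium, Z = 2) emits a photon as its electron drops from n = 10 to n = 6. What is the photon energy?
0.96752 eV

The energy levels are E_n = -13.6057 Z² eV / n².

Energy at n = 10: E_10 = -13.6057 × 2² / 10² = -0.54422800 eV
Energy at n = 6: E_6 = -13.6057 × 2² / 6² = -1.51174444 eV

For emission (electron falling to lower state), the photon energy is:
E_photon = E_10 - E_6 = |-0.54422800 - (-1.51174444)|
E_photon = 0.96752 eV

This energy is carried away by the emitted photon.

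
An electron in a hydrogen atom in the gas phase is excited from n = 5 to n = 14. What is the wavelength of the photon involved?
2611.228 nm

First, find the transition energy using E_n = -13.6057 / n² eV:
E_5 = -13.6057 / 5² = -0.544228000 eV
E_14 = -13.6057 / 14² = -0.069416837 eV

Photon energy: |ΔE| = |E_14 - E_5| = 0.474811163 eV

Convert to wavelength using E = hc/λ with hc = 1239.84 eV·nm:
λ = hc/E = 1239.84 eV·nm / 0.474811163 eV
λ = 2611.228 nm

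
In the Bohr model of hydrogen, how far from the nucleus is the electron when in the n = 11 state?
6.4030 nm (or 64.0304 Å)

The Bohr radius formula is:
r_n = n² a₀ / Z

where a₀ = 0.0529177 nm is the Bohr radius.

For H (Z = 1) at n = 11:
r_11 = 11² × 0.0529177 nm / 1
r_11 = 121 × 0.0529177 nm / 1
r_11 = 6.40304 nm / 1
r_11 = 6.4030 nm

The electron orbits at approximately 6.4030 nm from the nucleus.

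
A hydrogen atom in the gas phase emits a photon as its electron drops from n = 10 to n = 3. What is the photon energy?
1.376 eV

The energy levels are E_n = -13.6057 eV / n².

Energy at n = 10: E_10 = -13.6057 / 10² = -0.136057 eV
Energy at n = 3: E_3 = -13.6057 / 3² = -1.511744 eV

For emission (electron falling to lower state), the photon energy is:
E_photon = E_10 - E_3 = |-0.136057 - (-1.511744)|
E_photon = 1.376 eV

This energy is carried away by the emitted photon.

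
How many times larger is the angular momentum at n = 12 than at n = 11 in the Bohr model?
1.090909

In the Bohr model, L_n = nℏ, so the ratio is purely the ratio of quantum numbers:

L_12/L_11 = 12ℏ / 11ℏ = 12/11 = 1.090909

The angular momentum scales linearly with n.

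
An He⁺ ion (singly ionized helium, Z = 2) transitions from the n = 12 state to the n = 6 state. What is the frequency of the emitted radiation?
2.74154e+14 Hz

First, find the transition energy:
E_12 = -13.6057 × 2² / 12² = -0.37793611 eV
E_6 = -13.6057 × 2² / 6² = -1.51174444 eV
|ΔE| = |E_6 - E_12| = 1.13380833 eV

Convert to Joules: E = 1.13380833 eV × (1.602177 × 10⁻¹⁹ J/eV) = 1.8165616e-19 J

Using E = hf:
f = E/h = 1.8165616e-19 J / (6.62607 × 10⁻³⁴ J·s)
f = 2.74154e+14 Hz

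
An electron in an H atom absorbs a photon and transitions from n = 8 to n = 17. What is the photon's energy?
0.16551 eV

The energy levels of a hydrogen-like atom are E_n = -13.6057 eV / n².

Energy at n = 8: E_8 = -13.6057 / 8² = -0.21258906 eV
Energy at n = 17: E_17 = -13.6057 / 17² = -0.04707855 eV

The excitation energy is the difference:
ΔE = E_17 - E_8
ΔE = -0.04707855 - (-0.21258906)
ΔE = 0.16551 eV

Since this is positive, energy must be absorbed (photon absorption).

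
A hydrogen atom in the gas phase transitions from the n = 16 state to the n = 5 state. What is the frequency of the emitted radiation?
1.1874e+14 Hz

First, find the transition energy:
E_16 = -13.6057 / 16² = -0.05314727 eV
E_5 = -13.6057 / 5² = -0.54422800 eV
|ΔE| = |E_5 - E_16| = 0.49108073 eV

Convert to Joules: E = 0.49108073 eV × (1.602177 × 10⁻¹⁹ J/eV) = 7.867983e-20 J

Using E = hf:
f = E/h = 7.867983e-20 J / (6.62607 × 10⁻³⁴ J·s)
f = 1.1874e+14 Hz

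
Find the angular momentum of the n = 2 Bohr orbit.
2.11e-34 J·s (or 2ℏ)

In the Bohr model, angular momentum is quantized:
L = nℏ

where ℏ = h/(2π) = 1.0546e-34 J·s

For n = 2:
L = 2 × 1.0546e-34 J·s
L = 2.11e-34 J·s

This can also be written as L = 2ℏ.
The angular momentum is an integer multiple of the reduced Planck constant.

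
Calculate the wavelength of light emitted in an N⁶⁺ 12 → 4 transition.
33.47505 nm

First, find the transition energy using E_n = -13.6057 Z² / n² eV:
E_12 = -13.6057 × 7² / 12² = -4.6297174 eV
E_4 = -13.6057 × 7² / 4² = -41.6674563 eV

Photon energy: |ΔE| = |E_4 - E_12| = 37.0377389 eV

Convert to wavelength using E = hc/λ with hc = 1239.84 eV·nm:
λ = hc/E = 1239.84 eV·nm / 37.0377389 eV
λ = 33.47505 nm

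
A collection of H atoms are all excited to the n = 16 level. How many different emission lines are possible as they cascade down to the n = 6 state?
55

The electron can occupy levels n = 6, 7, ..., 16 during de-excitation — that is m = 16 - 6 + 1 = 11 distinct levels.

The number of distinct spectral lines equals the number of ways to choose 2 of these m levels (each pair gives one possible emission transition):

Number of lines = m(m-1)/2 = 11×10/2 = 55

These correspond to all possible transitions between the 11 levels:
16 → 15, 16 → 14, 16 → 13, 16 → 12, 16 → 11, 16 → 10, 16 → 9, 16 → 8...

Each transition produces a photon with a unique energy (and thus wavelength). This count does not depend on Z.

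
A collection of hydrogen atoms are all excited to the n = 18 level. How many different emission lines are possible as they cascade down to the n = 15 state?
6

The electron can occupy levels n = 15, 16, ..., 18 during de-excitation — that is m = 18 - 15 + 1 = 4 distinct levels.

The number of distinct spectral lines equals the number of ways to choose 2 of these m levels (each pair gives one possible emission transition):

Number of lines = m(m-1)/2 = 4×3/2 = 6

These correspond to all possible transitions between the 4 levels:
18 → 17, 18 → 16, 18 → 15, 17 → 16, 17 → 15, 16 → 15

Each transition produces a photon with a unique energy (and thus wavelength). This count does not depend on Z.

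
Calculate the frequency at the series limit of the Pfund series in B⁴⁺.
3.29e+15 Hz

The series limit corresponds to the transition from n = ∞ to n = 5.
This is the highest energy (shortest wavelength) transition in the Pfund series.

E_∞ = 0 eV
E_5 = -13.6057 × 5² / 5² = -13.6057000 eV

Energy at series limit:
ΔE = E_∞ - E_5 = 0 - (-13.6057000) = 13.6057000 eV
E = 13.6057000 eV × (1.602177 × 10⁻¹⁹ J/eV) = 2.1799e-18 J
f = E/h = 2.1799e-18 J / (6.62607 × 10⁻³⁴ J·s) = 3.29e+15 Hz

This energy equals the ionization energy from the n = 5 state of B⁴⁺.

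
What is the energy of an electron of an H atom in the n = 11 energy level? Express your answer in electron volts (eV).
-0.11 eV

The energy levels of a hydrogen-like atom are given by:
E_n = -13.6057 eV / n²

For n = 11:
E_11 = -13.6057 eV / 11²
E_11 = -13.6057 eV / 121
E_11 = -0.11 eV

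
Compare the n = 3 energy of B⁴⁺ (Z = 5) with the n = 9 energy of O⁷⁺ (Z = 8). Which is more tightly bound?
B⁴⁺ at n = 3 (E = -37.79 eV)

Using E_n = -13.6057 Z² / n² eV:

B⁴⁺ (Z = 5) at n = 3:
E = -13.6057 × 5² / 3² = -13.6057 × 25 / 9 = -37.79361 eV

O⁷⁺ (Z = 8) at n = 9:
E = -13.6057 × 8² / 9² = -13.6057 × 64 / 81 = -10.75018 eV

Since -37.79361 eV < -10.75018 eV,
B⁴⁺ at n = 3 is more tightly bound (requires more energy to ionize).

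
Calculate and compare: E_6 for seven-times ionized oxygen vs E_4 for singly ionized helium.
O⁷⁺ at n = 6 (E = -24.1879 eV)

Using E_n = -13.6057 Z² / n² eV:

O⁷⁺ (Z = 8) at n = 6:
E = -13.6057 × 8² / 6² = -13.6057 × 64 / 36 = -24.1879111 eV

He⁺ (Z = 2) at n = 4:
E = -13.6057 × 2² / 4² = -13.6057 × 4 / 16 = -3.4014250 eV

Since -24.1879111 eV < -3.4014250 eV,
O⁷⁺ at n = 6 is more tightly bound (requires more energy to ionize).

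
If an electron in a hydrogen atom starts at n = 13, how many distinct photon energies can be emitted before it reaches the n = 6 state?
28

The electron can occupy levels n = 6, 7, ..., 13 during de-excitation — that is m = 13 - 6 + 1 = 8 distinct levels.

The number of distinct spectral lines equals the number of ways to choose 2 of these m levels (each pair gives one possible emission transition):

Number of lines = m(m-1)/2 = 8×7/2 = 28

These correspond to all possible transitions between the 8 levels:
13 → 12, 13 → 11, 13 → 10, 13 → 9, 13 → 8, 13 → 7, 13 → 6, 12 → 11...

Each transition produces a photon with a unique energy (and thus wavelength). This count does not depend on Z.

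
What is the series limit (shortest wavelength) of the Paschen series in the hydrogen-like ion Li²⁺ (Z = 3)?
91.13 nm

The series limit corresponds to the transition from n = ∞ to n = 3.
This is the highest energy (shortest wavelength) transition in the Paschen series.

E_∞ = 0 eV
E_3 = -13.6057 × 3² / 3² = -13.6057 eV

Energy at series limit:
ΔE = E_∞ - E_3 = 0 - (-13.6057) = 13.6057 eV
λ = hc/E = 1239.84 eV·nm / 13.6057 eV = 91.13 nm

This energy equals the ionization energy from the n = 3 state of Li²⁺.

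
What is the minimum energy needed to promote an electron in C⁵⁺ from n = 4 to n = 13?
27.7146 eV

The energy levels of a hydrogen-like atom are E_n = -13.6057 Z² eV / n².

Energy at n = 4: E_4 = -13.6057 × 6² / 4² = -30.6128250 eV
Energy at n = 13: E_13 = -13.6057 × 6² / 13² = -2.8982556 eV

The excitation energy is the difference:
ΔE = E_13 - E_4
ΔE = -2.8982556 - (-30.6128250)
ΔE = 27.7146 eV

Since this is positive, energy must be absorbed (photon absorption).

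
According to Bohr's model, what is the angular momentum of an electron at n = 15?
1.58186e-33 J·s (or 15ℏ)

In the Bohr model, angular momentum is quantized:
L = nℏ

where ℏ = h/(2π) = 1.0545718e-34 J·s

For n = 15:
L = 15 × 1.0545718e-34 J·s
L = 1.58186e-33 J·s

This can also be written as L = 15ℏ.
The angular momentum is an integer multiple of the reduced Planck constant.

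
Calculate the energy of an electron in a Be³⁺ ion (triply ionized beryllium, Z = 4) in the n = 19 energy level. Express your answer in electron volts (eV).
-0.60 eV

The energy levels of a hydrogen-like atom are given by:
E_n = -13.6057 Z² / n² eV  (with Z = 4 for Be³⁺)

For n = 19:
E_19 = -13.6057 × 4² / 19²
E_19 = -13.6057 × 16 / 361
E_19 = -0.60 eV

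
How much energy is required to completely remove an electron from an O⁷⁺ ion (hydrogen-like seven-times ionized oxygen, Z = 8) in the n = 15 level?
3.8701 eV

The ionization energy is the energy needed to remove the electron completely (n → ∞).

For a hydrogen-like ion with Z = 8, E_n = -13.6057 Z² / n² eV.

At n = 15: E_15 = -13.6057 × 8² / 15² = -3.8700658 eV
At n = ∞: E_∞ = 0 eV

Ionization energy = E_∞ - E_15 = 0 - (-3.8700658) = 3.8700658 eV
Ionization energy ≈ 3.8701 eV

This is also called the binding energy of the electron in state n = 15.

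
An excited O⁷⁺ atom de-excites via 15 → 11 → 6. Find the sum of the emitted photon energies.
20.317845 eV

The energy levels of O⁷⁺ are E_n = -13.6057 × 8² / n² eV.

First transition (15 → 11):
ΔE₁ = |E_11 - E_15|
ΔE₁ = |-7.196403305785 - (-3.870065777778)| = 3.326337528 eV

Second transition (11 → 6):
ΔE₂ = |E_6 - E_11|
ΔE₂ = |-24.187911111111 - (-7.196403305785)| = 16.991507805 eV

Total energy released:
E_total = ΔE₁ + ΔE₂ = 3.326337528 + 16.991507805 = 20.317845 eV

Note: This equals the direct transition 15 → 6: 20.317845 eV ✓
Energy is conserved regardless of the path taken.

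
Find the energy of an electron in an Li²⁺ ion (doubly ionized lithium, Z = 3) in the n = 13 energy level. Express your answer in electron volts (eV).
-0.72456 eV

The energy levels of a hydrogen-like atom are given by:
E_n = -13.6057 Z² / n² eV  (with Z = 3 for Li²⁺)

For n = 13:
E_13 = -13.6057 × 3² / 13²
E_13 = -13.6057 × 9 / 169
E_13 = -0.72456 eV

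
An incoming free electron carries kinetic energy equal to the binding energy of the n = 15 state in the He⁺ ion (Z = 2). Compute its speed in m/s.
2.917e+05 m/s (or 0.097% of c)

The binding energy at n = 15 for He⁺ is:
E_15 = -13.6057 × 2²/15² = -0.2418791 eV
|E_15| = 0.2418791 eV

Convert to Joules:
KE = 0.2418791 eV × (1.602177 × 10⁻¹⁹ J/eV) = 3.87533e-20 J

Using KE = ½mv²:
v = √(2·KE/m_e)
v = √(2 × 3.87533e-20 J / 9.10938 × 10⁻³¹ kg)
v = 2.917e+05 m/s

This is approximately 0.097% the speed of light.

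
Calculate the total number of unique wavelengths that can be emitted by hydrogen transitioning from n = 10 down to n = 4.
21

The electron can occupy levels n = 4, 5, ..., 10 during de-excitation — that is m = 10 - 4 + 1 = 7 distinct levels.

The number of distinct spectral lines equals the number of ways to choose 2 of these m levels (each pair gives one possible emission transition):

Number of lines = m(m-1)/2 = 7×6/2 = 21

These correspond to all possible transitions between the 7 levels:
10 → 9, 10 → 8, 10 → 7, 10 → 6, 10 → 5, 10 → 4, 9 → 8, 9 → 7...

Each transition produces a photon with a unique energy (and thus wavelength). This count does not depend on Z.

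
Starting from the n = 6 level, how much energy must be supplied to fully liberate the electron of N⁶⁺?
18.51887 eV

The ionization energy is the energy needed to remove the electron completely (n → ∞).

For a hydrogen-like ion with Z = 7, E_n = -13.6057 Z² / n² eV.

At n = 6: E_6 = -13.6057 × 7² / 6² = -18.51886944 eV
At n = ∞: E_∞ = 0 eV

Ionization energy = E_∞ - E_6 = 0 - (-18.51886944) = 18.51886944 eV
Ionization energy ≈ 18.51887 eV

This is also called the binding energy of the electron in state n = 6.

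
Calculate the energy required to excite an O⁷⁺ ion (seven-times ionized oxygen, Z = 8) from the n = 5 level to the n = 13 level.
29.678138 eV

The energy levels of a hydrogen-like atom are E_n = -13.6057 Z² eV / n².

Energy at n = 5: E_5 = -13.6057 × 8² / 5² = -34.830592000 eV
Energy at n = 13: E_13 = -13.6057 × 8² / 13² = -5.152454438 eV

The excitation energy is the difference:
ΔE = E_13 - E_5
ΔE = -5.152454438 - (-34.830592000)
ΔE = 29.678138 eV

Since this is positive, energy must be absorbed (photon absorption).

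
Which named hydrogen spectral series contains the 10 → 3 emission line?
Paschen series

The spectral series in hydrogen are named based on the final (lower) energy level:
- Lyman series: n_final = 1 (ultraviolet)
- Balmer series: n_final = 2 (visible/near-UV)
- Paschen series: n_final = 3 (infrared)
- Brackett series: n_final = 4 (infrared)
- Pfund series: n_final = 5 (far infrared)

Since this transition ends at n = 3, it belongs to the Paschen series.

For reference, this 10 → 3 line has photon energy
ΔE = 13.6057 eV × (1/3² - 1/10²) = 1.375687444 eV,
corresponding to wavelength λ = hc/ΔE = 1239.84 eV·nm / 1.375687444 eV = 901.25123 nm in the infrared region.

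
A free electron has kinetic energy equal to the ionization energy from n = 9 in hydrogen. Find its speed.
2.431e+05 m/s (or 0.081% of c)

The binding energy at n = 9 for hydrogen is:
E_9 = -13.6057/9² = -0.1679716 eV
|E_9| = 0.1679716 eV

Convert to Joules:
KE = 0.1679716 eV × (1.602177 × 10⁻¹⁹ J/eV) = 2.69120e-20 J

Using KE = ½mv²:
v = √(2·KE/m_e)
v = √(2 × 2.69120e-20 J / 9.10938 × 10⁻³¹ kg)
v = 2.431e+05 m/s

This is approximately 0.081% the speed of light.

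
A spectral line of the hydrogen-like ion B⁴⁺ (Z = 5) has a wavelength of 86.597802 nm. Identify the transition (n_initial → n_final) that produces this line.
n = 7 → n = 4

First, find the photon energy from the wavelength (hc = 1239.84 eV·nm):
E = hc/λ = 1239.84 eV·nm / 86.597802 nm = 14.317223 eV

The energy levels of B⁴⁺ satisfy E_n = -13.6057 × 5² / n² eV, so an emission n_i → n_f releases
ΔE = 13.6057 × 5² × (1/n_f² − 1/n_i²) eV.

Setting ΔE equal to the photon energy:
1/n_f² − 1/n_i² = 14.317223 / (13.6057 × 5²) = 0.042091838

Since 1/n_i² must be positive, we need 1/n_f² > 0.042091838, i.e. n_f ≤ 4. For each allowed n_f, solve n_i = (1/n_f² − 0.042091838)^(−1/2) and check whether it is a whole number:
  n_f = 1: 1/n_i² = 1.000000000 − 0.042091838 = 0.957908162 → n_i = 1.022  (not an integer) ✗
  n_f = 2: 1/n_i² = 0.250000000 − 0.042091838 = 0.207908162 → n_i = 2.193  (not an integer) ✗
  n_f = 3: 1/n_i² = 0.111111111 − 0.042091838 = 0.069019273 → n_i = 3.806  (not an integer) ✗
  n_f = 4: 1/n_i² = 0.062500000 − 0.042091838 = 0.020408162 → n_i = 7.000  → integer, n_i = 7 ✓

Only n_f = 4 gives an integer upper level, n_i = 7.

The transition is from n = 7 to n = 4 (emission).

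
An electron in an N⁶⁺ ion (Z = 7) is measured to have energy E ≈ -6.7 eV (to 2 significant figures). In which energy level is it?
n = 10

The exact energy levels follow E_n = -13.6057 Z² / n² eV with Z = 7.

The measured value (-6.7 eV) is reported to only 2 significant figures, so we must test candidate n values and see which one matches to that precision.

Candidate energies:
  n = 8:  E = -13.6057 × 7² / 8² = -10.41686 eV
  n = 9:  E = -13.6057 × 7² / 9² = -8.23061 eV
  n = 10:  E = -13.6057 × 7² / 10² = -6.66679 eV  ← matches
  n = 11:  E = -13.6057 × 7² / 11² = -5.50975 eV
  n = 12:  E = -13.6057 × 7² / 12² = -4.62972 eV

Checking against the measurement of -6.7 eV (2 sig figs), only n = 10 agrees:
E_10 = -6.66679 eV, which rounds to -6.7 eV ✓

Therefore n = 10.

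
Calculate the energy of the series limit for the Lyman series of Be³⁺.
217.691 eV

The series limit corresponds to the transition from n = ∞ to n = 1.
This is the highest energy (shortest wavelength) transition in the Lyman series.

E_∞ = 0 eV
E_1 = -13.6057 × 4² / 1² = -217.691 eV

Energy at series limit:
ΔE = E_∞ - E_1 = 0 - (-217.691) = 217.691 eV

This energy equals the ionization energy from the n = 1 state of Be³⁺.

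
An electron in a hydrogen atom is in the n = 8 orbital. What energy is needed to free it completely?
0.2126 eV

The ionization energy is the energy needed to remove the electron completely (n → ∞).

For hydrogen, E_n = -13.6057 eV / n².

At n = 8: E_8 = -13.6057 / 8² = -0.2125891 eV
At n = ∞: E_∞ = 0 eV

Ionization energy = E_∞ - E_8 = 0 - (-0.2125891) = 0.2125891 eV
Ionization energy ≈ 0.2126 eV

This is also called the binding energy of the electron in state n = 8.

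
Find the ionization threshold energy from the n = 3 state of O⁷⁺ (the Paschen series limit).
96.75 eV

The series limit corresponds to the transition from n = ∞ to n = 3.
This is the highest energy (shortest wavelength) transition in the Paschen series.

E_∞ = 0 eV
E_3 = -13.6057 × 8² / 3² = -96.75 eV

Energy at series limit:
ΔE = E_∞ - E_3 = 0 - (-96.75) = 96.75 eV

This energy equals the ionization energy from the n = 3 state of O⁷⁺.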